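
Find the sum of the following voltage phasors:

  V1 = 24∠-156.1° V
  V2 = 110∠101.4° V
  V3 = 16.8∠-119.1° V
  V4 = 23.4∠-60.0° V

Step 1 — Convert each phasor to rectangular form:
  V1 = 24·(cos(-156.1°) + j·sin(-156.1°)) = -21.94 - j9.723 V
  V2 = 110·(cos(101.4°) + j·sin(101.4°)) = -21.74 + j107.8 V
  V3 = 16.8·(cos(-119.1°) + j·sin(-119.1°)) = -8.17 - j14.68 V
  V4 = 23.4·(cos(-60.0°) + j·sin(-60.0°)) = 11.7 - j20.26 V
Step 2 — Sum components: V_total = -40.15 + j63.16 V.
Step 3 — Convert to polar: |V_total| = 74.85 V, ∠V_total = 122.4°.

V_total = 74.85∠122.4° V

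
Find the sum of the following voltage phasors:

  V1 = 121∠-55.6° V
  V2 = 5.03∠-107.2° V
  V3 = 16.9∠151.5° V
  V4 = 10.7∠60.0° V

Step 1 — Convert each phasor to rectangular form:
  V1 = 121·(cos(-55.6°) + j·sin(-55.6°)) = 68.36 - j99.84 V
  V2 = 5.03·(cos(-107.2°) + j·sin(-107.2°)) = -1.487 - j4.805 V
  V3 = 16.9·(cos(151.5°) + j·sin(151.5°)) = -14.85 + j8.064 V
  V4 = 10.7·(cos(60.0°) + j·sin(60.0°)) = 5.35 + j9.266 V
Step 2 — Sum components: V_total = 57.37 - j87.31 V.
Step 3 — Convert to polar: |V_total| = 104.5 V, ∠V_total = -56.7°.

V_total = 104.5∠-56.7° V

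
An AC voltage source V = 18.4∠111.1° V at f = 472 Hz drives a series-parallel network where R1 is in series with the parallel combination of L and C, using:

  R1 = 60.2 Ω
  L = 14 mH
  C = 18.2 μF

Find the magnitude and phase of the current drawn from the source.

Step 1 — Angular frequency: ω = 2π·f = 2π·472 = 2966 rad/s.
Step 2 — Component impedances:
  R1: Z = R = 60.2 Ω
  L: Z = jωL = j·2966·0.014 = 0 + j41.52 Ω
  C: Z = 1/(jωC) = -j/(ω·C) = 0 - j18.53 Ω
Step 3 — Parallel branch: L || C = 1/(1/L + 1/C) = 0 - j33.46 Ω.
Step 4 — Series with R1: Z_total = R1 + (L || C) = 60.2 - j33.46 Ω = 68.87∠-29.1° Ω.
Step 5 — Source phasor: V = 18.4∠111.1° V = -6.624 + j17.17 V.
Step 6 — Ohm's law: I = V / Z_total = (-6.624 + j17.17) / (60.2 - j33.46) = -0.2051 + j0.1711 A.
Step 7 — Convert to polar: |I| = 0.2672 A, ∠I = 140.2°.

I = 0.2672∠140.2° A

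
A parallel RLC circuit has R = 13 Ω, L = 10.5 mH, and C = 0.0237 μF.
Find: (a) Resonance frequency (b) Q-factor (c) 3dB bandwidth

Step 1 — Resonance: ω₀ = 1/√(LC) = 1/√(0.0105·2.37e-08) = 6.339e+04 rad/s.
Step 2 — f₀ = ω₀/(2π) = 1.009e+04 Hz.
Step 3 — Parallel Q: Q = R/(ω₀L) = 13/(6.339e+04·0.0105) = 0.01953.
Step 4 — Bandwidth: Δω = ω₀/Q = 3.246e+06 rad/s; BW = Δω/(2π) = 5.166e+05 Hz.

(a) f₀ = 1.009e+04 Hz  (b) Q = 0.01953  (c) BW = 5.166e+05 Hz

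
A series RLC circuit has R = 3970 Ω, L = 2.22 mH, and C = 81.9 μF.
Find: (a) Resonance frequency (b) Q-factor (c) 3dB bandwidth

Step 1 — Resonance condition Im(Z)=0 gives ω₀ = 1/√(LC).
Step 2 — ω₀ = 1/√(0.00222·8.19e-05) = 2345 rad/s.
Step 3 — f₀ = ω₀/(2π) = 373.3 Hz.
Step 4 — Series Q: Q = ω₀L/R = 2345·0.00222/3970 = 0.001311.
Step 5 — 3dB bandwidth: Δω = ω₀/Q = 1.788e+06 rad/s; BW = Δω/(2π) = 2.846e+05 Hz.

(a) f₀ = 373.3 Hz  (b) Q = 0.001311  (c) BW = 2.846e+05 Hz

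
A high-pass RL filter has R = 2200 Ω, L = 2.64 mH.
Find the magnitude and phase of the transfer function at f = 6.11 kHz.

Step 1 — Angular frequency: ω = 2π·6110 = 3.839e+04 rad/s.
Step 2 — Transfer function: H(jω) = jωL/(R + jωL).
Step 3 — Numerator jωL = j·101.4; denominator R + jωL = 2200 + j101.4.
Step 4 — H = 0.002118 + j0.04597.
Step 5 — Magnitude: |H| = 0.04602 (-26.7 dB); phase: φ = 87.4°.

|H| = 0.04602 (-26.7 dB), φ = 87.4°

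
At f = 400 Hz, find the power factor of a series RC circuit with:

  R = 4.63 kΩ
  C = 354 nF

Step 1 — Angular frequency: ω = 2π·f = 2π·400 = 2513 rad/s.
Step 2 — Component impedances:
  R: Z = R = 4630 Ω
  C: Z = 1/(jωC) = -j/(ω·C) = 0 - j1124 Ω
Step 3 — Series combination: Z_total = R + C = 4630 - j1124 Ω = 4764∠-13.6° Ω.
Step 4 — Power factor: PF = cos(φ) = Re(Z)/|Z| = 4630/4764.5 = 0.9718.
Step 5 — Type: Im(Z) = -1124 ⇒ leading (phase φ = -13.6°).

PF = 0.9718 (leading, φ = -13.6°)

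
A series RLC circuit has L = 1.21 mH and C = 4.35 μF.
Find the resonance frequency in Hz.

Step 1 — Resonance condition Im(Z)=0 gives ω₀ = 1/√(LC).
Step 2 — ω₀ = 1/√(0.00121·4.35e-06) = 1.378e+04 rad/s.
Step 3 — f₀ = ω₀/(2π) = 2194 Hz.

f₀ = 2194 Hz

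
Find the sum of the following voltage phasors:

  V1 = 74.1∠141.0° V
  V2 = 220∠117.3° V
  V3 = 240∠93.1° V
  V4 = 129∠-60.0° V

Step 1 — Convert each phasor to rectangular form:
  V1 = 74.1·(cos(141.0°) + j·sin(141.0°)) = -57.59 + j46.63 V
  V2 = 220·(cos(117.3°) + j·sin(117.3°)) = -100.9 + j195.5 V
  V3 = 240·(cos(93.1°) + j·sin(93.1°)) = -12.98 + j239.6 V
  V4 = 129·(cos(-60.0°) + j·sin(-60.0°)) = 64.5 - j111.7 V
Step 2 — Sum components: V_total = -107 + j370.1 V.
Step 3 — Convert to polar: |V_total| = 385.2 V, ∠V_total = 106.1°.

V_total = 385.2∠106.1° V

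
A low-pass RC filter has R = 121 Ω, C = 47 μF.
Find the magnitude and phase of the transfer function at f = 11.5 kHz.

Step 1 — Angular frequency: ω = 2π·1.15e+04 = 7.226e+04 rad/s.
Step 2 — Transfer function: H(jω) = 1/(1 + jωRC).
Step 3 — Denominator: 1 + jωRC = 1 + j·7.226e+04·121·4.7e-05 = 1 + j410.9.
Step 4 — H = 5.922e-06 - j0.002434.
Step 5 — Magnitude: |H| = 0.002434 (-52.3 dB); phase: φ = -89.9°.

|H| = 0.002434 (-52.3 dB), φ = -89.9°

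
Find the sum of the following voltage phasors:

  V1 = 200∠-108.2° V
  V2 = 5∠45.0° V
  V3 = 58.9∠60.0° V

Step 1 — Convert each phasor to rectangular form:
  V1 = 200·(cos(-108.2°) + j·sin(-108.2°)) = -62.47 - j190 V
  V2 = 5·(cos(45.0°) + j·sin(45.0°)) = 3.536 + j3.536 V
  V3 = 58.9·(cos(60.0°) + j·sin(60.0°)) = 29.45 + j51.01 V
Step 2 — Sum components: V_total = -29.48 - j135.4 V.
Step 3 — Convert to polar: |V_total| = 138.6 V, ∠V_total = -102.3°.

V_total = 138.6∠-102.3° V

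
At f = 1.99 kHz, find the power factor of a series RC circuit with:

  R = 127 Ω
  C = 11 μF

Step 1 — Angular frequency: ω = 2π·f = 2π·1990 = 1.25e+04 rad/s.
Step 2 — Component impedances:
  R: Z = R = 127 Ω
  C: Z = 1/(jωC) = -j/(ω·C) = 0 - j7.271 Ω
Step 3 — Series combination: Z_total = R + C = 127 - j7.271 Ω = 127.2∠-3.3° Ω.
Step 4 — Power factor: PF = cos(φ) = Re(Z)/|Z| = 127/127.2 = 0.9984.
Step 5 — Type: Im(Z) = -7.271 ⇒ leading (phase φ = -3.3°).

PF = 0.9984 (leading, φ = -3.3°)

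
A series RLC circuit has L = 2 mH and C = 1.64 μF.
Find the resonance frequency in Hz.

Step 1 — Resonance condition Im(Z)=0 gives ω₀ = 1/√(LC).
Step 2 — ω₀ = 1/√(0.002·1.64e-06) = 1.746e+04 rad/s.
Step 3 — f₀ = ω₀/(2π) = 2779 Hz.

f₀ = 2779 Hz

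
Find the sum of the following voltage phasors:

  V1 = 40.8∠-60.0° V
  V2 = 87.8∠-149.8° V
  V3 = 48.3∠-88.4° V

Step 1 — Convert each phasor to rectangular form:
  V1 = 40.8·(cos(-60.0°) + j·sin(-60.0°)) = 20.4 - j35.33 V
  V2 = 87.8·(cos(-149.8°) + j·sin(-149.8°)) = -75.88 - j44.17 V
  V3 = 48.3·(cos(-88.4°) + j·sin(-88.4°)) = 1.349 - j48.28 V
Step 2 — Sum components: V_total = -54.13 - j127.8 V.
Step 3 — Convert to polar: |V_total| = 138.8 V, ∠V_total = -113.0°.

V_total = 138.8∠-113.0° V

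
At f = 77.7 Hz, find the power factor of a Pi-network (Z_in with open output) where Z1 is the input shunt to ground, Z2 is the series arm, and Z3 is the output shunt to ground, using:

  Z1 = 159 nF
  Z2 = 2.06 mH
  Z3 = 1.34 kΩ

Step 1 — Angular frequency: ω = 2π·f = 2π·77.7 = 488.2 rad/s.
Step 2 — Component impedances:
  Z1: Z = 1/(jωC) = -j/(ω·C) = 0 - j1.288e+04 Ω
  Z2: Z = jωL = j·488.2·0.00206 = 0 + j1.006 Ω
  Z3: Z = R = 1340 Ω
Step 3 — With open output, the series arm Z2 and the output shunt Z3 appear in series to ground: Z2 + Z3 = 1340 + j1.006 Ω.
Step 4 — Parallel with input shunt Z1: Z_in = Z1 || (Z2 + Z3) = 1326 - j136.9 Ω = 1333∠-5.9° Ω.
Step 5 — Power factor: PF = cos(φ) = Re(Z)/|Z| = 1326/1333 = 0.9947.
Step 6 — Type: Im(Z) = -136.9 ⇒ leading (phase φ = -5.9°).

PF = 0.9947 (leading, φ = -5.9°)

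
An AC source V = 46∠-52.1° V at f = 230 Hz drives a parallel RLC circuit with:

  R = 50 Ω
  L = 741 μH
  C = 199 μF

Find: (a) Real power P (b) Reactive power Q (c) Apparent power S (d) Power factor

Step 1 — Angular frequency: ω = 2π·f = 2π·230 = 1445 rad/s.
Step 2 — Component impedances:
  R: Z = R = 50 Ω
  L: Z = jωL = j·1445·0.000741 = 0 + j1.071 Ω
  C: Z = 1/(jωC) = -j/(ω·C) = 0 - j3.477 Ω
Step 3 — Parallel combination: 1/Z_total = 1/R + 1/L + 1/C; Z_total = 0.04784 + j1.546 Ω = 1.547∠88.2° Ω.
Step 4 — Source phasor: V = 46∠-52.1° V = 28.26 - j36.3 V.
Step 5 — Current: I = V / Z = -22.89 - j18.99 A = 29.74∠-140.3° A.
Step 6 — Complex power: S = V·I* = 42.32 + j1367 VA.
Step 7 — Real power: P = Re(S) = 42.32 W.
Step 8 — Reactive power: Q = Im(S) = 1367 VAR.
Step 9 — Apparent power: |S| = 1368 VA.
Step 10 — Power factor: PF = P/|S| = 0.03093 (lagging).

(a) P = 42.32 W  (b) Q = 1367 VAR  (c) S = 1368 VA  (d) PF = 0.03093 (lagging)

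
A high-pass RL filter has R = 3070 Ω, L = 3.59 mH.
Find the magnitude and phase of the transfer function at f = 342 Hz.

Step 1 — Angular frequency: ω = 2π·342 = 2149 rad/s.
Step 2 — Transfer function: H(jω) = jωL/(R + jωL).
Step 3 — Numerator jωL = j·7.714; denominator R + jωL = 3070 + j7.714.
Step 4 — H = 6.314e-06 + j0.002513.
Step 5 — Magnitude: |H| = 0.002513 (-52.0 dB); phase: φ = 89.9°.

|H| = 0.002513 (-52.0 dB), φ = 89.9°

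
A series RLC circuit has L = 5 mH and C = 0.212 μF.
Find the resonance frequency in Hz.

Step 1 — Resonance condition Im(Z)=0 gives ω₀ = 1/√(LC).
Step 2 — ω₀ = 1/√(0.005·2.12e-07) = 3.071e+04 rad/s.
Step 3 — f₀ = ω₀/(2π) = 4888 Hz.

f₀ = 4888 Hz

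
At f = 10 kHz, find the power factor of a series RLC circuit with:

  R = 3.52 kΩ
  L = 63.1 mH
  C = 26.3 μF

Step 1 — Angular frequency: ω = 2π·f = 2π·1e+04 = 6.283e+04 rad/s.
Step 2 — Component impedances:
  R: Z = R = 3520 Ω
  L: Z = jωL = j·6.283e+04·0.0631 = 0 + j3965 Ω
  C: Z = 1/(jωC) = -j/(ω·C) = 0 - j0.6052 Ω
Step 3 — Series combination: Z_total = R + L + C = 3520 + j3964 Ω = 5301∠48.4° Ω.
Step 4 — Power factor: PF = cos(φ) = Re(Z)/|Z| = 3520/5301 = 0.664.
Step 5 — Type: Im(Z) = 3964 ⇒ lagging (phase φ = 48.4°).

PF = 0.664 (lagging, φ = 48.4°)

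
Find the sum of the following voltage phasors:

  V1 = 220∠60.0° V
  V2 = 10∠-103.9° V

Step 1 — Convert each phasor to rectangular form:
  V1 = 220·(cos(60.0°) + j·sin(60.0°)) = 110 + j190.5 V
  V2 = 10·(cos(-103.9°) + j·sin(-103.9°)) = -2.402 - j9.707 V
Step 2 — Sum components: V_total = 107.6 + j180.8 V.
Step 3 — Convert to polar: |V_total| = 210.4 V, ∠V_total = 59.2°.

V_total = 210.4∠59.2° V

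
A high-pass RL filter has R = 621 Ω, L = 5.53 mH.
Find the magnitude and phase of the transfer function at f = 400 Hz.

Step 1 — Angular frequency: ω = 2π·400 = 2513 rad/s.
Step 2 — Transfer function: H(jω) = jωL/(R + jωL).
Step 3 — Numerator jωL = j·13.9; denominator R + jωL = 621 + j13.9.
Step 4 — H = 0.0005006 + j0.02237.
Step 5 — Magnitude: |H| = 0.02238 (-33.0 dB); phase: φ = 88.7°.

|H| = 0.02238 (-33.0 dB), φ = 88.7°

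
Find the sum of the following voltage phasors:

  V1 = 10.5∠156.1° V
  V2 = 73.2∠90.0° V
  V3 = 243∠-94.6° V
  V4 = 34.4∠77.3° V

Step 1 — Convert each phasor to rectangular form:
  V1 = 10.5·(cos(156.1°) + j·sin(156.1°)) = -9.6 + j4.254 V
  V2 = 73.2·(cos(90.0°) + j·sin(90.0°)) = 0 + j73.2 V
  V3 = 243·(cos(-94.6°) + j·sin(-94.6°)) = -19.49 - j242.2 V
  V4 = 34.4·(cos(77.3°) + j·sin(77.3°)) = 7.563 + j33.56 V
Step 2 — Sum components: V_total = -21.53 - j131.2 V.
Step 3 — Convert to polar: |V_total| = 133 V, ∠V_total = -99.3°.

V_total = 133∠-99.3° V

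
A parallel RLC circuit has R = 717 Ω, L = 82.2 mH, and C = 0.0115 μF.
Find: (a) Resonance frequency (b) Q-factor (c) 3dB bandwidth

Step 1 — Resonance: ω₀ = 1/√(LC) = 1/√(0.0822·1.15e-08) = 3.252e+04 rad/s.
Step 2 — f₀ = ω₀/(2π) = 5176 Hz.
Step 3 — Parallel Q: Q = R/(ω₀L) = 717/(3.252e+04·0.0822) = 0.2682.
Step 4 — Bandwidth: Δω = ω₀/Q = 1.213e+05 rad/s; BW = Δω/(2π) = 1.93e+04 Hz.

(a) f₀ = 5176 Hz  (b) Q = 0.2682  (c) BW = 1.93e+04 Hz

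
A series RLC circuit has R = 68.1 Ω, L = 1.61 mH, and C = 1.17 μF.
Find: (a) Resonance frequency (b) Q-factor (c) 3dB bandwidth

Step 1 — Resonance condition Im(Z)=0 gives ω₀ = 1/√(LC).
Step 2 — ω₀ = 1/√(0.00161·1.17e-06) = 2.304e+04 rad/s.
Step 3 — f₀ = ω₀/(2π) = 3667 Hz.
Step 4 — Series Q: Q = ω₀L/R = 2.304e+04·0.00161/68.1 = 0.5447.
Step 5 — 3dB bandwidth: Δω = ω₀/Q = 4.23e+04 rad/s; BW = Δω/(2π) = 6732 Hz.

(a) f₀ = 3667 Hz  (b) Q = 0.5447  (c) BW = 6732 Hz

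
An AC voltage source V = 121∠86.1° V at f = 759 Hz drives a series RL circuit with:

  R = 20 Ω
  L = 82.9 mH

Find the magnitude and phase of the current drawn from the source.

Step 1 — Angular frequency: ω = 2π·f = 2π·759 = 4769 rad/s.
Step 2 — Component impedances:
  R: Z = R = 20 Ω
  L: Z = jωL = j·4769·0.0829 = 0 + j395.3 Ω
Step 3 — Series combination: Z_total = R + L = 20 + j395.3 Ω = 395.9∠87.1° Ω.
Step 4 — Source phasor: V = 121∠86.1° V = 8.23 + j120.7 V.
Step 5 — Ohm's law: I = V / Z_total = (8.23 + j120.7) / (20 + j395.3) = 0.3056 - j0.005356 A.
Step 6 — Convert to polar: |I| = 0.3057 A, ∠I = -1.0°.

I = 0.3057∠-1.0° A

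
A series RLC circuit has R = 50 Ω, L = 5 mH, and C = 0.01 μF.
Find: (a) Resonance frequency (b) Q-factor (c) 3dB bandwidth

Step 1 — Resonance: ω₀ = 1/√(LC) = 1/√(0.005·1e-08) = 1.414e+05 rad/s.
Step 2 — f₀ = ω₀/(2π) = 2.251e+04 Hz.
Step 3 — Series Q: Q = ω₀L/R = 1.414e+05·0.005/50 = 14.14.
Step 4 — Bandwidth: Δω = ω₀/Q = 1e+04 rad/s; BW = Δω/(2π) = 1592 Hz.

(a) f₀ = 2.251e+04 Hz  (b) Q = 14.14  (c) BW = 1592 Hz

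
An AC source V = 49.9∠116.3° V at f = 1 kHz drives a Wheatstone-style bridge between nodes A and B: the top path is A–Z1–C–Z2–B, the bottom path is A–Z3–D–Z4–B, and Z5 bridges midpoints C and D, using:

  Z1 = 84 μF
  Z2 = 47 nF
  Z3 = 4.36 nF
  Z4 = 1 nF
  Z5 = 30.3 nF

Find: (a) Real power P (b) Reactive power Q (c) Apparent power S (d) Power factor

Step 1 — Angular frequency: ω = 2π·f = 2π·1000 = 6283 rad/s.
Step 2 — Component impedances:
  Z1: Z = 1/(jωC) = -j/(ω·C) = 0 - j1.895 Ω
  Z2: Z = 1/(jωC) = -j/(ω·C) = 0 - j3386 Ω
  Z3: Z = 1/(jωC) = -j/(ω·C) = 0 - j3.65e+04 Ω
  Z4: Z = 1/(jωC) = -j/(ω·C) = 0 - j1.592e+05 Ω
  Z5: Z = 1/(jωC) = -j/(ω·C) = 0 - j5253 Ω
Step 3 — Bridge requires nodal analysis (the Z5 bridge couples midpoints C and D, so the two paths cannot be reduced to a simple series/parallel combination). Setting node B to ground and injecting 1 A at node A, the 3-node admittance system at A, C, D solves to V_A = Z_AB = 0 - j3320 Ω = 3320∠-90.0° Ω.
Step 4 — Source phasor: V = 49.9∠116.3° V = -22.11 + j44.73 V.
Step 5 — Current: I = V / Z = -0.01348 - j0.00666 A = 0.01503∠-153.7° A.
Step 6 — Complex power: S = V·I* = 0 - j0.7501 VA.
Step 7 — Real power: P = Re(S) = 0 W.
Step 8 — Reactive power: Q = Im(S) = -0.7501 VAR.
Step 9 — Apparent power: |S| = 0.7501 VA.
Step 10 — Power factor: PF = P/|S| = 0 (leading).

(a) P = 0 W  (b) Q = -0.7501 VAR  (c) S = 0.7501 VA  (d) PF = 0 (leading)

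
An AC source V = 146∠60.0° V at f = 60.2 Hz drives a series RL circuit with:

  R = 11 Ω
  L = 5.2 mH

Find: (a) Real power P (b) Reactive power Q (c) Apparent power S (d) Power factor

Step 1 — Angular frequency: ω = 2π·f = 2π·60.2 = 378.2 rad/s.
Step 2 — Component impedances:
  R: Z = R = 11 Ω
  L: Z = jωL = j·378.2·0.0052 = 0 + j1.967 Ω
Step 3 — Series combination: Z_total = R + L = 11 + j1.967 Ω = 11.17∠10.1° Ω.
Step 4 — Source phasor: V = 146∠60.0° V = 73 + j126.4 V.
Step 5 — Current: I = V / Z = 8.422 + j9.989 A = 13.07∠49.9° A.
Step 6 — Complex power: S = V·I* = 1878 + j335.8 VA.
Step 7 — Real power: P = Re(S) = 1878 W.
Step 8 — Reactive power: Q = Im(S) = 335.8 VAR.
Step 9 — Apparent power: |S| = 1908 VA.
Step 10 — Power factor: PF = P/|S| = 0.9844 (lagging).

(a) P = 1878 W  (b) Q = 335.8 VAR  (c) S = 1908 VA  (d) PF = 0.9844 (lagging)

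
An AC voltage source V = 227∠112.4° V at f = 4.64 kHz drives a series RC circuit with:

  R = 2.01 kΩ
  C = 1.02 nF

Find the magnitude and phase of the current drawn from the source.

Step 1 — Angular frequency: ω = 2π·f = 2π·4640 = 2.915e+04 rad/s.
Step 2 — Component impedances:
  R: Z = R = 2010 Ω
  C: Z = 1/(jωC) = -j/(ω·C) = 0 - j3.363e+04 Ω
Step 3 — Series combination: Z_total = R + C = 2010 - j3.363e+04 Ω = 3.369e+04∠-86.6° Ω.
Step 4 — Source phasor: V = 227∠112.4° V = -86.5 + j209.9 V.
Step 5 — Ohm's law: I = V / Z_total = (-86.5 + j209.9) / (2010 - j3.363e+04) = -0.006372 - j0.002191 A.
Step 6 — Convert to polar: |I| = 0.006738 A, ∠I = -161.0°.

I = 0.006738∠-161.0° A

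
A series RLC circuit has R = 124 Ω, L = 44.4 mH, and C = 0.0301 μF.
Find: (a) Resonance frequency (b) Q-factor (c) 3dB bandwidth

Step 1 — Resonance: ω₀ = 1/√(LC) = 1/√(0.0444·3.01e-08) = 2.735e+04 rad/s.
Step 2 — f₀ = ω₀/(2π) = 4354 Hz.
Step 3 — Series Q: Q = ω₀L/R = 2.735e+04·0.0444/124 = 9.795.
Step 4 — Bandwidth: Δω = ω₀/Q = 2793 rad/s; BW = Δω/(2π) = 444.5 Hz.

(a) f₀ = 4354 Hz  (b) Q = 9.795  (c) BW = 444.5 Hz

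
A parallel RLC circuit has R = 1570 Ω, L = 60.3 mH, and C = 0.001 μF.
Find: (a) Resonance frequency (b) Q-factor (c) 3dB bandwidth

Step 1 — Resonance: ω₀ = 1/√(LC) = 1/√(0.0603·1e-09) = 1.288e+05 rad/s.
Step 2 — f₀ = ω₀/(2π) = 2.05e+04 Hz.
Step 3 — Parallel Q: Q = R/(ω₀L) = 1570/(1.288e+05·0.0603) = 0.2022.
Step 4 — Bandwidth: Δω = ω₀/Q = 6.369e+05 rad/s; BW = Δω/(2π) = 1.014e+05 Hz.

(a) f₀ = 2.05e+04 Hz  (b) Q = 0.2022  (c) BW = 1.014e+05 Hz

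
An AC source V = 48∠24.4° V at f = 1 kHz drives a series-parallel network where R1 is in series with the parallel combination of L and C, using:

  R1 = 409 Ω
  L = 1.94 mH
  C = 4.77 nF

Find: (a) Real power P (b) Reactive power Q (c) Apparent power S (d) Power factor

Step 1 — Angular frequency: ω = 2π·f = 2π·1000 = 6283 rad/s.
Step 2 — Component impedances:
  R1: Z = R = 409 Ω
  L: Z = jωL = j·6283·0.00194 = 0 + j12.19 Ω
  C: Z = 1/(jωC) = -j/(ω·C) = 0 - j3.337e+04 Ω
Step 3 — Parallel branch: L || C = 1/(1/L + 1/C) = 0 + j12.19 Ω.
Step 4 — Series with R1: Z_total = R1 + (L || C) = 409 + j12.19 Ω = 409.2∠1.7° Ω.
Step 5 — Source phasor: V = 48∠24.4° V = 43.71 + j19.83 V.
Step 6 — Current: I = V / Z = 0.1082 + j0.04526 A = 0.1173∠22.7° A.
Step 7 — Complex power: S = V·I* = 5.628 + j0.1678 VA.
Step 8 — Real power: P = Re(S) = 5.628 W.
Step 9 — Reactive power: Q = Im(S) = 0.1678 VAR.
Step 10 — Apparent power: |S| = 5.631 VA.
Step 11 — Power factor: PF = P/|S| = 0.9996 (lagging).

(a) P = 5.628 W  (b) Q = 0.1678 VAR  (c) S = 5.631 VA  (d) PF = 0.9996 (lagging)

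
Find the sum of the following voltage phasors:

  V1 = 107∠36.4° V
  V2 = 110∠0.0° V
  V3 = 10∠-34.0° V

Step 1 — Convert each phasor to rectangular form:
  V1 = 107·(cos(36.4°) + j·sin(36.4°)) = 86.12 + j63.5 V
  V2 = 110·(cos(0.0°) + j·sin(0.0°)) = 110 V
  V3 = 10·(cos(-34.0°) + j·sin(-34.0°)) = 8.29 - j5.592 V
Step 2 — Sum components: V_total = 204.4 + j57.9 V.
Step 3 — Convert to polar: |V_total| = 212.5 V, ∠V_total = 15.8°.

V_total = 212.5∠15.8° V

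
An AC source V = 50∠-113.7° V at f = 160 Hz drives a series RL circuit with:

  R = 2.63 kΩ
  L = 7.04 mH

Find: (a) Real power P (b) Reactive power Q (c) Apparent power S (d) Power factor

Step 1 — Angular frequency: ω = 2π·f = 2π·160 = 1005 rad/s.
Step 2 — Component impedances:
  R: Z = R = 2630 Ω
  L: Z = jωL = j·1005·0.00704 = 0 + j7.077 Ω
Step 3 — Series combination: Z_total = R + L = 2630 + j7.077 Ω = 2630∠0.2° Ω.
Step 4 — Source phasor: V = 50∠-113.7° V = -20.1 - j45.78 V.
Step 5 — Current: I = V / Z = -0.007688 - j0.01739 A = 0.01901∠-113.9° A.
Step 6 — Complex power: S = V·I* = 0.9506 + j0.002558 VA.
Step 7 — Real power: P = Re(S) = 0.9506 W.
Step 8 — Reactive power: Q = Im(S) = 0.002558 VAR.
Step 9 — Apparent power: |S| = 0.9506 VA.
Step 10 — Power factor: PF = P/|S| = 1 (lagging).

(a) P = 0.9506 W  (b) Q = 0.002558 VAR  (c) S = 0.9506 VA  (d) PF = 1 (lagging)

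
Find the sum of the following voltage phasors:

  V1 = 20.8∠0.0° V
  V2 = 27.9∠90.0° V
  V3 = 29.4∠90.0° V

Step 1 — Convert each phasor to rectangular form:
  V1 = 20.8·(cos(0.0°) + j·sin(0.0°)) = 20.8 V
  V2 = 27.9·(cos(90.0°) + j·sin(90.0°)) = 0 + j27.9 V
  V3 = 29.4·(cos(90.0°) + j·sin(90.0°)) = 0 + j29.4 V
Step 2 — Sum components: V_total = 20.8 + j57.3 V.
Step 3 — Convert to polar: |V_total| = 60.96 V, ∠V_total = 70.0°.

V_total = 60.96∠70.0° V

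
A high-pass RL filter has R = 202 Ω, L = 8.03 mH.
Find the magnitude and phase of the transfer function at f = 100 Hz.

Step 1 — Angular frequency: ω = 2π·100 = 628.3 rad/s.
Step 2 — Transfer function: H(jω) = jωL/(R + jωL).
Step 3 — Numerator jωL = j·5.045; denominator R + jωL = 202 + j5.045.
Step 4 — H = 0.0006235 + j0.02496.
Step 5 — Magnitude: |H| = 0.02497 (-32.1 dB); phase: φ = 88.6°.

|H| = 0.02497 (-32.1 dB), φ = 88.6°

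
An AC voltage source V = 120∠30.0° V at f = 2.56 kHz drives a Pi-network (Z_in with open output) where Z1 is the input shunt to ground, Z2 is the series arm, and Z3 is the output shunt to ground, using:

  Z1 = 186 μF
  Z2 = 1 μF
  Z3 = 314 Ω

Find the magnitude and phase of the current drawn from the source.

Step 1 — Angular frequency: ω = 2π·f = 2π·2560 = 1.608e+04 rad/s.
Step 2 — Component impedances:
  Z1: Z = 1/(jωC) = -j/(ω·C) = 0 - j0.3342 Ω
  Z2: Z = 1/(jωC) = -j/(ω·C) = 0 - j62.17 Ω
  Z3: Z = R = 314 Ω
Step 3 — With open output, the series arm Z2 and the output shunt Z3 appear in series to ground: Z2 + Z3 = 314 - j62.17 Ω.
Step 4 — Parallel with input shunt Z1: Z_in = Z1 || (Z2 + Z3) = 0.0003422 - j0.3342 Ω = 0.3342∠-89.9° Ω.
Step 5 — Source phasor: V = 120∠30.0° V = 103.9 + j60 V.
Step 6 — Ohm's law: I = V / Z_total = (103.9 + j60) / (0.0003422 - j0.3342) = -179.2 + j311.2 A.
Step 7 — Convert to polar: |I| = 359.1 A, ∠I = 119.9°.

I = 359.1∠119.9° A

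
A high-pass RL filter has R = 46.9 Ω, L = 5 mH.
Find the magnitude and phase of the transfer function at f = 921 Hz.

Step 1 — Angular frequency: ω = 2π·921 = 5787 rad/s.
Step 2 — Transfer function: H(jω) = jωL/(R + jωL).
Step 3 — Numerator jωL = j·28.93; denominator R + jωL = 46.9 + j28.93.
Step 4 — H = 0.2757 + j0.4469.
Step 5 — Magnitude: |H| = 0.5251 (-5.6 dB); phase: φ = 58.3°.

|H| = 0.5251 (-5.6 dB), φ = 58.3°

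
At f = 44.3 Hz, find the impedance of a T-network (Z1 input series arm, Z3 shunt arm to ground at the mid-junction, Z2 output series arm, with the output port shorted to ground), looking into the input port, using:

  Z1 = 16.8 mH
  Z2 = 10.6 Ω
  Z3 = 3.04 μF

Step 1 — Angular frequency: ω = 2π·f = 2π·44.3 = 278.3 rad/s.
Step 2 — Component impedances:
  Z1: Z = jωL = j·278.3·0.0168 = 0 + j4.676 Ω
  Z2: Z = R = 10.6 Ω
  Z3: Z = 1/(jωC) = -j/(ω·C) = 0 - j1182 Ω
Step 3 — With the output port shorted to ground, the output series arm Z2 runs from the junction to ground; the shunt arm Z3 also runs from the junction to ground. They appear in parallel: Z3 || Z2 = 10.6 - j0.09507 Ω.
Step 4 — Series with input arm Z1: Z_in = Z1 + (Z3 || Z2) = 10.6 + j4.581 Ω = 11.55∠23.4° Ω.

Z = 10.6 + j4.581 Ω = 11.55∠23.4° Ω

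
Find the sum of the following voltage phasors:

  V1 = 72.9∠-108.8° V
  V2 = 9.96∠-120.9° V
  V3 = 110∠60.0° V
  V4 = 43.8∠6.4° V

Step 1 — Convert each phasor to rectangular form:
  V1 = 72.9·(cos(-108.8°) + j·sin(-108.8°)) = -23.49 - j69.01 V
  V2 = 9.96·(cos(-120.9°) + j·sin(-120.9°)) = -5.115 - j8.546 V
  V3 = 110·(cos(60.0°) + j·sin(60.0°)) = 55 + j95.26 V
  V4 = 43.8·(cos(6.4°) + j·sin(6.4°)) = 43.53 + j4.882 V
Step 2 — Sum components: V_total = 69.92 + j22.59 V.
Step 3 — Convert to polar: |V_total| = 73.48 V, ∠V_total = 17.9°.

V_total = 73.48∠17.9° V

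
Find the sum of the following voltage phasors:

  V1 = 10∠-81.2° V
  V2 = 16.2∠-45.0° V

Step 1 — Convert each phasor to rectangular form:
  V1 = 10·(cos(-81.2°) + j·sin(-81.2°)) = 1.53 - j9.882 V
  V2 = 16.2·(cos(-45.0°) + j·sin(-45.0°)) = 11.46 - j11.46 V
Step 2 — Sum components: V_total = 12.98 - j21.34 V.
Step 3 — Convert to polar: |V_total| = 24.98 V, ∠V_total = -58.7°.

V_total = 24.98∠-58.7° V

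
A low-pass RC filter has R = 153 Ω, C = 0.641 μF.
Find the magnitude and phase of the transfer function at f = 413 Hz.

Step 1 — Angular frequency: ω = 2π·413 = 2595 rad/s.
Step 2 — Transfer function: H(jω) = 1/(1 + jωRC).
Step 3 — Denominator: 1 + jωRC = 1 + j·2595·153·6.41e-07 = 1 + j0.2545.
Step 4 — H = 0.9392 - j0.239.
Step 5 — Magnitude: |H| = 0.9691 (-0.3 dB); phase: φ = -14.3°.

|H| = 0.9691 (-0.3 dB), φ = -14.3°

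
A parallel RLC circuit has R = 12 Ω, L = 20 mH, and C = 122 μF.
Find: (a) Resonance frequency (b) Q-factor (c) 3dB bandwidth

Step 1 — Resonance: ω₀ = 1/√(LC) = 1/√(0.02·0.000122) = 640.2 rad/s.
Step 2 — f₀ = ω₀/(2π) = 101.9 Hz.
Step 3 — Parallel Q: Q = R/(ω₀L) = 12/(640.2·0.02) = 0.9372.
Step 4 — Bandwidth: Δω = ω₀/Q = 683.1 rad/s; BW = Δω/(2π) = 108.7 Hz.

(a) f₀ = 101.9 Hz  (b) Q = 0.9372  (c) BW = 108.7 Hz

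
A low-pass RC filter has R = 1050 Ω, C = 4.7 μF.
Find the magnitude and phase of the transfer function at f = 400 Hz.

Step 1 — Angular frequency: ω = 2π·400 = 2513 rad/s.
Step 2 — Transfer function: H(jω) = 1/(1 + jωRC).
Step 3 — Denominator: 1 + jωRC = 1 + j·2513·1050·4.7e-06 = 1 + j12.4.
Step 4 — H = 0.006459 - j0.0801.
Step 5 — Magnitude: |H| = 0.08036 (-21.9 dB); phase: φ = -85.4°.

|H| = 0.08036 (-21.9 dB), φ = -85.4°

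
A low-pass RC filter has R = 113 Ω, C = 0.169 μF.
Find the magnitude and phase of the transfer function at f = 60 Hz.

Step 1 — Angular frequency: ω = 2π·60 = 377 rad/s.
Step 2 — Transfer function: H(jω) = 1/(1 + jωRC).
Step 3 — Denominator: 1 + jωRC = 1 + j·377·113·1.69e-07 = 1 + j0.007199.
Step 4 — H = 0.9999 - j0.007199.
Step 5 — Magnitude: |H| = 1 (-0.0 dB); phase: φ = -0.4°.

|H| = 1 (-0.0 dB), φ = -0.4°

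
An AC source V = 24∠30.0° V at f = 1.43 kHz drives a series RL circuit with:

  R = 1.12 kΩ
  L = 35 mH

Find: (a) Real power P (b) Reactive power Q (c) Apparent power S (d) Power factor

Step 1 — Angular frequency: ω = 2π·f = 2π·1430 = 8985 rad/s.
Step 2 — Component impedances:
  R: Z = R = 1120 Ω
  L: Z = jωL = j·8985·0.035 = 0 + j314.5 Ω
Step 3 — Series combination: Z_total = R + L = 1120 + j314.5 Ω = 1163∠15.7° Ω.
Step 4 — Source phasor: V = 24∠30.0° V = 20.78 + j12 V.
Step 5 — Current: I = V / Z = 0.01999 + j0.005101 A = 0.02063∠14.3° A.
Step 6 — Complex power: S = V·I* = 0.4767 + j0.1338 VA.
Step 7 — Real power: P = Re(S) = 0.4767 W.
Step 8 — Reactive power: Q = Im(S) = 0.1338 VAR.
Step 9 — Apparent power: |S| = 0.4951 VA.
Step 10 — Power factor: PF = P/|S| = 0.9628 (lagging).

(a) P = 0.4767 W  (b) Q = 0.1338 VAR  (c) S = 0.4951 VA  (d) PF = 0.9628 (lagging)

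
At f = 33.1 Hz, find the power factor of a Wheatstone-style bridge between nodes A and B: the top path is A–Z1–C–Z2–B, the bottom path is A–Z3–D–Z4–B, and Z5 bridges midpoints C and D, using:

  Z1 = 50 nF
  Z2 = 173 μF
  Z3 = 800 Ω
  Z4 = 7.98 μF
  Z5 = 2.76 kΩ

Step 1 — Angular frequency: ω = 2π·f = 2π·33.1 = 208 rad/s.
Step 2 — Component impedances:
  Z1: Z = 1/(jωC) = -j/(ω·C) = 0 - j9.617e+04 Ω
  Z2: Z = 1/(jωC) = -j/(ω·C) = 0 - j27.79 Ω
  Z3: Z = R = 800 Ω
  Z4: Z = 1/(jωC) = -j/(ω·C) = 0 - j602.5 Ω
  Z5: Z = R = 2760 Ω
Step 3 — Bridge requires nodal analysis (the Z5 bridge couples midpoints C and D, so the two paths cannot be reduced to a simple series/parallel combination). Setting node B to ground and injecting 1 A at node A, the 3-node admittance system at A, C, D solves to V_A = Z_AB = 914 - j579.4 Ω = 1082∠-32.4° Ω.
Step 4 — Power factor: PF = cos(φ) = Re(Z)/|Z| = 913.952/1082.16 = 0.8446.
Step 5 — Type: Im(Z) = -579.4 ⇒ leading (phase φ = -32.4°).

PF = 0.8446 (leading, φ = -32.4°)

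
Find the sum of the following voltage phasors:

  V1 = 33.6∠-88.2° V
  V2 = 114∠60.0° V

Step 1 — Convert each phasor to rectangular form:
  V1 = 33.6·(cos(-88.2°) + j·sin(-88.2°)) = 1.055 - j33.58 V
  V2 = 114·(cos(60.0°) + j·sin(60.0°)) = 57 + j98.73 V
Step 2 — Sum components: V_total = 58.06 + j65.14 V.
Step 3 — Convert to polar: |V_total| = 87.26 V, ∠V_total = 48.3°.

V_total = 87.26∠48.3° V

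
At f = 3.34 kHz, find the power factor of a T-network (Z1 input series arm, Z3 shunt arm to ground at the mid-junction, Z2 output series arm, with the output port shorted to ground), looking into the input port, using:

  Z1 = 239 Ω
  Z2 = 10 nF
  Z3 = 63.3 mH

Step 1 — Angular frequency: ω = 2π·f = 2π·3340 = 2.099e+04 rad/s.
Step 2 — Component impedances:
  Z1: Z = R = 239 Ω
  Z2: Z = 1/(jωC) = -j/(ω·C) = 0 - j4765 Ω
  Z3: Z = jωL = j·2.099e+04·0.0633 = 0 + j1328 Ω
Step 3 — With the output port shorted to ground, the output series arm Z2 runs from the junction to ground; the shunt arm Z3 also runs from the junction to ground. They appear in parallel: Z3 || Z2 = 0 + j1842 Ω.
Step 4 — Series with input arm Z1: Z_in = Z1 + (Z3 || Z2) = 239 + j1842 Ω = 1857∠82.6° Ω.
Step 5 — Power factor: PF = cos(φ) = Re(Z)/|Z| = 239/1857 = 0.1287.
Step 6 — Type: Im(Z) = 1842 ⇒ lagging (phase φ = 82.6°).

PF = 0.1287 (lagging, φ = 82.6°)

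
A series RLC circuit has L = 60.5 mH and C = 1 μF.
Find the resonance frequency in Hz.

Step 1 — Resonance condition Im(Z)=0 gives ω₀ = 1/√(LC).
Step 2 — ω₀ = 1/√(0.0605·1e-06) = 4066 rad/s.
Step 3 — f₀ = ω₀/(2π) = 647.1 Hz.

f₀ = 647.1 Hz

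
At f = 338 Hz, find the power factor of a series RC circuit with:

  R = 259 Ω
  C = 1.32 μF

Step 1 — Angular frequency: ω = 2π·f = 2π·338 = 2124 rad/s.
Step 2 — Component impedances:
  R: Z = R = 259 Ω
  C: Z = 1/(jωC) = -j/(ω·C) = 0 - j356.7 Ω
Step 3 — Series combination: Z_total = R + C = 259 - j356.7 Ω = 440.8∠-54.0° Ω.
Step 4 — Power factor: PF = cos(φ) = Re(Z)/|Z| = 259/440.83 = 0.5875.
Step 5 — Type: Im(Z) = -356.7 ⇒ leading (phase φ = -54.0°).

PF = 0.5875 (leading, φ = -54.0°)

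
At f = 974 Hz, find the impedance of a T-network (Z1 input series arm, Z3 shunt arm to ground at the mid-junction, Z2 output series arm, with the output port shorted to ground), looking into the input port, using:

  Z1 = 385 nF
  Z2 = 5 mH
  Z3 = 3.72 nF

Step 1 — Angular frequency: ω = 2π·f = 2π·974 = 6120 rad/s.
Step 2 — Component impedances:
  Z1: Z = 1/(jωC) = -j/(ω·C) = 0 - j424.4 Ω
  Z2: Z = jωL = j·6120·0.005 = 0 + j30.6 Ω
  Z3: Z = 1/(jωC) = -j/(ω·C) = 0 - j4.393e+04 Ω
Step 3 — With the output port shorted to ground, the output series arm Z2 runs from the junction to ground; the shunt arm Z3 also runs from the junction to ground. They appear in parallel: Z3 || Z2 = 0 + j30.62 Ω.
Step 4 — Series with input arm Z1: Z_in = Z1 + (Z3 || Z2) = 0 - j393.8 Ω = 393.8∠-90.0° Ω.

Z = 0 - j393.8 Ω = 393.8∠-90.0° Ω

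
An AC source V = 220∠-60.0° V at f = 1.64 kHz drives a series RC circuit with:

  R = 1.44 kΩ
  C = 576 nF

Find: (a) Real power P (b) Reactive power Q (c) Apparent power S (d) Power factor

Step 1 — Angular frequency: ω = 2π·f = 2π·1640 = 1.03e+04 rad/s.
Step 2 — Component impedances:
  R: Z = R = 1440 Ω
  C: Z = 1/(jωC) = -j/(ω·C) = 0 - j168.5 Ω
Step 3 — Series combination: Z_total = R + C = 1440 - j168.5 Ω = 1450∠-6.7° Ω.
Step 4 — Source phasor: V = 220∠-60.0° V = 110 - j190.5 V.
Step 5 — Current: I = V / Z = 0.09063 - j0.1217 A = 0.1517∠-53.3° A.
Step 6 — Complex power: S = V·I* = 33.16 - j3.879 VA.
Step 7 — Real power: P = Re(S) = 33.16 W.
Step 8 — Reactive power: Q = Im(S) = -3.879 VAR.
Step 9 — Apparent power: |S| = 33.38 VA.
Step 10 — Power factor: PF = P/|S| = 0.9932 (leading).

(a) P = 33.16 W  (b) Q = -3.879 VAR  (c) S = 33.38 VA  (d) PF = 0.9932 (leading)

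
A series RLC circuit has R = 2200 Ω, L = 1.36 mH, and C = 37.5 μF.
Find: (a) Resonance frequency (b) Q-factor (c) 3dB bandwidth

Step 1 — Resonance condition Im(Z)=0 gives ω₀ = 1/√(LC).
Step 2 — ω₀ = 1/√(0.00136·3.75e-05) = 4428 rad/s.
Step 3 — f₀ = ω₀/(2π) = 704.7 Hz.
Step 4 — Series Q: Q = ω₀L/R = 4428·0.00136/2200 = 0.002737.
Step 5 — 3dB bandwidth: Δω = ω₀/Q = 1.618e+06 rad/s; BW = Δω/(2π) = 2.575e+05 Hz.

(a) f₀ = 704.7 Hz  (b) Q = 0.002737  (c) BW = 2.575e+05 Hz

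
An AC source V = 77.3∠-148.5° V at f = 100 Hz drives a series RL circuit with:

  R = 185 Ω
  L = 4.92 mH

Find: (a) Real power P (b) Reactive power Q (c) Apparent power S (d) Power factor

Step 1 — Angular frequency: ω = 2π·f = 2π·100 = 628.3 rad/s.
Step 2 — Component impedances:
  R: Z = R = 185 Ω
  L: Z = jωL = j·628.3·0.00492 = 0 + j3.091 Ω
Step 3 — Series combination: Z_total = R + L = 185 + j3.091 Ω = 185∠1.0° Ω.
Step 4 — Source phasor: V = 77.3∠-148.5° V = -65.91 - j40.39 V.
Step 5 — Current: I = V / Z = -0.3598 - j0.2123 A = 0.4178∠-149.5° A.
Step 6 — Complex power: S = V·I* = 32.29 + j0.5396 VA.
Step 7 — Real power: P = Re(S) = 32.29 W.
Step 8 — Reactive power: Q = Im(S) = 0.5396 VAR.
Step 9 — Apparent power: |S| = 32.29 VA.
Step 10 — Power factor: PF = P/|S| = 0.9999 (lagging).

(a) P = 32.29 W  (b) Q = 0.5396 VAR  (c) S = 32.29 VA  (d) PF = 0.9999 (lagging)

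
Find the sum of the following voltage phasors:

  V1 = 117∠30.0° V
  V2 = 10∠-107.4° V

Step 1 — Convert each phasor to rectangular form:
  V1 = 117·(cos(30.0°) + j·sin(30.0°)) = 101.3 + j58.5 V
  V2 = 10·(cos(-107.4°) + j·sin(-107.4°)) = -2.99 - j9.542 V
Step 2 — Sum components: V_total = 98.33 + j48.96 V.
Step 3 — Convert to polar: |V_total| = 109.8 V, ∠V_total = 26.5°.

V_total = 109.8∠26.5° V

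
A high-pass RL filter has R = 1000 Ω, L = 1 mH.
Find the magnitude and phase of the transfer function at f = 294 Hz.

Step 1 — Angular frequency: ω = 2π·294 = 1847 rad/s.
Step 2 — Transfer function: H(jω) = jωL/(R + jωL).
Step 3 — Numerator jωL = j·1.847; denominator R + jωL = 1000 + j1.847.
Step 4 — H = 3.412e-06 + j0.001847.
Step 5 — Magnitude: |H| = 0.001847 (-54.7 dB); phase: φ = 89.9°.

|H| = 0.001847 (-54.7 dB), φ = 89.9°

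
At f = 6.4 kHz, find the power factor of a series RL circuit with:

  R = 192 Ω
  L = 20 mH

Step 1 — Angular frequency: ω = 2π·f = 2π·6400 = 4.021e+04 rad/s.
Step 2 — Component impedances:
  R: Z = R = 192 Ω
  L: Z = jωL = j·4.021e+04·0.02 = 0 + j804.2 Ω
Step 3 — Series combination: Z_total = R + L = 192 + j804.2 Ω = 826.8∠76.6° Ω.
Step 4 — Power factor: PF = cos(φ) = Re(Z)/|Z| = 192/826.8 = 0.2322.
Step 5 — Type: Im(Z) = 804.2 ⇒ lagging (phase φ = 76.6°).

PF = 0.2322 (lagging, φ = 76.6°)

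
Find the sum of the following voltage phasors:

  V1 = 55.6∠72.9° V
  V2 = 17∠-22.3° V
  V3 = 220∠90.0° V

Step 1 — Convert each phasor to rectangular form:
  V1 = 55.6·(cos(72.9°) + j·sin(72.9°)) = 16.35 + j53.14 V
  V2 = 17·(cos(-22.3°) + j·sin(-22.3°)) = 15.73 - j6.451 V
  V3 = 220·(cos(90.0°) + j·sin(90.0°)) = 0 + j220 V
Step 2 — Sum components: V_total = 32.08 + j266.7 V.
Step 3 — Convert to polar: |V_total| = 268.6 V, ∠V_total = 83.1°.

V_total = 268.6∠83.1° V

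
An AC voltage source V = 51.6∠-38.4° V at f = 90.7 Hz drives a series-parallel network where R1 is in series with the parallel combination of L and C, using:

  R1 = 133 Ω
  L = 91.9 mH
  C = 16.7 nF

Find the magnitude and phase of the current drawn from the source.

Step 1 — Angular frequency: ω = 2π·f = 2π·90.7 = 569.9 rad/s.
Step 2 — Component impedances:
  R1: Z = R = 133 Ω
  L: Z = jωL = j·569.9·0.0919 = 0 + j52.37 Ω
  C: Z = 1/(jωC) = -j/(ω·C) = 0 - j1.051e+05 Ω
Step 3 — Parallel branch: L || C = 1/(1/L + 1/C) = 0 + j52.4 Ω.
Step 4 — Series with R1: Z_total = R1 + (L || C) = 133 + j52.4 Ω = 142.9∠21.5° Ω.
Step 5 — Source phasor: V = 51.6∠-38.4° V = 40.44 - j32.05 V.
Step 6 — Ohm's law: I = V / Z_total = (40.44 - j32.05) / (133 + j52.4) = 0.181 - j0.3123 A.
Step 7 — Convert to polar: |I| = 0.361 A, ∠I = -59.9°.

I = 0.361∠-59.9° A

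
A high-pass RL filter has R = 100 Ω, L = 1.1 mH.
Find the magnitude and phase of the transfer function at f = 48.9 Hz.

Step 1 — Angular frequency: ω = 2π·48.9 = 307.2 rad/s.
Step 2 — Transfer function: H(jω) = jωL/(R + jωL).
Step 3 — Numerator jωL = j·0.338; denominator R + jωL = 100 + j0.338.
Step 4 — H = 1.142e-05 + j0.00338.
Step 5 — Magnitude: |H| = 0.00338 (-49.4 dB); phase: φ = 89.8°.

|H| = 0.00338 (-49.4 dB), φ = 89.8°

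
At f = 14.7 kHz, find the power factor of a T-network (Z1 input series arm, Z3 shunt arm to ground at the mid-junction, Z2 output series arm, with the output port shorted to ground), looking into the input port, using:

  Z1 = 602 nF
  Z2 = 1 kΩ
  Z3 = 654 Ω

Step 1 — Angular frequency: ω = 2π·f = 2π·1.47e+04 = 9.236e+04 rad/s.
Step 2 — Component impedances:
  Z1: Z = 1/(jωC) = -j/(ω·C) = 0 - j17.98 Ω
  Z2: Z = R = 1000 Ω
  Z3: Z = R = 654 Ω
Step 3 — With the output port shorted to ground, the output series arm Z2 runs from the junction to ground; the shunt arm Z3 also runs from the junction to ground. They appear in parallel: Z3 || Z2 = 395.4 Ω.
Step 4 — Series with input arm Z1: Z_in = Z1 + (Z3 || Z2) = 395.4 - j17.98 Ω = 395.8∠-2.6° Ω.
Step 5 — Power factor: PF = cos(φ) = Re(Z)/|Z| = 395.4/395.8 = 0.999.
Step 6 — Type: Im(Z) = -17.98 ⇒ leading (phase φ = -2.6°).

PF = 0.999 (leading, φ = -2.6°)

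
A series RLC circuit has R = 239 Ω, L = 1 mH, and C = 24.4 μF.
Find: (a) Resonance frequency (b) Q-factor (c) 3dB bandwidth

Step 1 — Resonance: ω₀ = 1/√(LC) = 1/√(0.001·2.44e-05) = 6402 rad/s.
Step 2 — f₀ = ω₀/(2π) = 1019 Hz.
Step 3 — Series Q: Q = ω₀L/R = 6402·0.001/239 = 0.02679.
Step 4 — Bandwidth: Δω = ω₀/Q = 2.39e+05 rad/s; BW = Δω/(2π) = 3.804e+04 Hz.

(a) f₀ = 1019 Hz  (b) Q = 0.02679  (c) BW = 3.804e+04 Hz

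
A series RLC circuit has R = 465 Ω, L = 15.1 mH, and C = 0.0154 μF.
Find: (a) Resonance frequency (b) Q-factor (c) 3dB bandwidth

Step 1 — Resonance: ω₀ = 1/√(LC) = 1/√(0.0151·1.54e-08) = 6.558e+04 rad/s.
Step 2 — f₀ = ω₀/(2π) = 1.044e+04 Hz.
Step 3 — Series Q: Q = ω₀L/R = 6.558e+04·0.0151/465 = 2.129.
Step 4 — Bandwidth: Δω = ω₀/Q = 3.079e+04 rad/s; BW = Δω/(2π) = 4901 Hz.

(a) f₀ = 1.044e+04 Hz  (b) Q = 2.129  (c) BW = 4901 Hz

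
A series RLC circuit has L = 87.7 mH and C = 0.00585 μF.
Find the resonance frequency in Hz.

Step 1 — Resonance condition Im(Z)=0 gives ω₀ = 1/√(LC).
Step 2 — ω₀ = 1/√(0.0877·5.85e-09) = 4.415e+04 rad/s.
Step 3 — f₀ = ω₀/(2π) = 7027 Hz.

f₀ = 7027 Hz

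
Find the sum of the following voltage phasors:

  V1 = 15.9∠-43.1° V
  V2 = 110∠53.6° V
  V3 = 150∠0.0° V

Step 1 — Convert each phasor to rectangular form:
  V1 = 15.9·(cos(-43.1°) + j·sin(-43.1°)) = 11.61 - j10.86 V
  V2 = 110·(cos(53.6°) + j·sin(53.6°)) = 65.28 + j88.54 V
  V3 = 150·(cos(0.0°) + j·sin(0.0°)) = 150 V
Step 2 — Sum components: V_total = 226.9 + j77.67 V.
Step 3 — Convert to polar: |V_total| = 239.8 V, ∠V_total = 18.9°.

V_total = 239.8∠18.9° V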